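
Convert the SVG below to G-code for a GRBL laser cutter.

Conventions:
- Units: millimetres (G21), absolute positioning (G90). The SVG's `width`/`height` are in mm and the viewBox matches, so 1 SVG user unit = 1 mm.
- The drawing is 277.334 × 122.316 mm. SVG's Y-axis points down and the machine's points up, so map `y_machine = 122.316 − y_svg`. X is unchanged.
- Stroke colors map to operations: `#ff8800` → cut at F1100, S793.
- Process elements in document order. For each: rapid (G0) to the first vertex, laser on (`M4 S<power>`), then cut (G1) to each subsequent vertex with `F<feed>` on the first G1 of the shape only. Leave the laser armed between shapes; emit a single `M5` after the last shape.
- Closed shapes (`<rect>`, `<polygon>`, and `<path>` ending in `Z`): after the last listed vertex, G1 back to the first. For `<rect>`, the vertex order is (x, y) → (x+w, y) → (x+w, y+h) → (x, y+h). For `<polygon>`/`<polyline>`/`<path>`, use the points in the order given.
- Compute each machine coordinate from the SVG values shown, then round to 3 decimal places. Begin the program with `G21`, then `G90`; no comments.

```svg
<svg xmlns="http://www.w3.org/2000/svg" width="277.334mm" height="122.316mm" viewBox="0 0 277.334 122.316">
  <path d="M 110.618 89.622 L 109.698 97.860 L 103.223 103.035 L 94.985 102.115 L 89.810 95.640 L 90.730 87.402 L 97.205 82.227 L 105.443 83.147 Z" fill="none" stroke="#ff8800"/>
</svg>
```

Since the viewBox matches the mm dimensions, user units are millimetres directly. The only transform is the Y-flip y_m = 122.316 − y_svg.

Shape 1 is a regular polygon drawn with `<path>`. Its stroke #ff8800 means cut at S793, F1100. After flipping Y the toolpath is (110.618,32.694) → (109.698,24.456) → (103.223,19.281) → (94.985,20.201) → (89.810,26.676) → (90.730,34.914) → (97.205,40.089) → (105.443,39.169) → (110.618,32.694), returning to the start.

G21
G90
G0 X110.618 Y32.694
M4 S793
G1 X109.698 Y24.456 F1100
G1 X103.223 Y19.281
G1 X94.985 Y20.201
G1 X89.810 Y26.676
G1 X90.730 Y34.914
G1 X97.205 Y40.089
G1 X105.443 Y39.169
G1 X110.618 Y32.694
M5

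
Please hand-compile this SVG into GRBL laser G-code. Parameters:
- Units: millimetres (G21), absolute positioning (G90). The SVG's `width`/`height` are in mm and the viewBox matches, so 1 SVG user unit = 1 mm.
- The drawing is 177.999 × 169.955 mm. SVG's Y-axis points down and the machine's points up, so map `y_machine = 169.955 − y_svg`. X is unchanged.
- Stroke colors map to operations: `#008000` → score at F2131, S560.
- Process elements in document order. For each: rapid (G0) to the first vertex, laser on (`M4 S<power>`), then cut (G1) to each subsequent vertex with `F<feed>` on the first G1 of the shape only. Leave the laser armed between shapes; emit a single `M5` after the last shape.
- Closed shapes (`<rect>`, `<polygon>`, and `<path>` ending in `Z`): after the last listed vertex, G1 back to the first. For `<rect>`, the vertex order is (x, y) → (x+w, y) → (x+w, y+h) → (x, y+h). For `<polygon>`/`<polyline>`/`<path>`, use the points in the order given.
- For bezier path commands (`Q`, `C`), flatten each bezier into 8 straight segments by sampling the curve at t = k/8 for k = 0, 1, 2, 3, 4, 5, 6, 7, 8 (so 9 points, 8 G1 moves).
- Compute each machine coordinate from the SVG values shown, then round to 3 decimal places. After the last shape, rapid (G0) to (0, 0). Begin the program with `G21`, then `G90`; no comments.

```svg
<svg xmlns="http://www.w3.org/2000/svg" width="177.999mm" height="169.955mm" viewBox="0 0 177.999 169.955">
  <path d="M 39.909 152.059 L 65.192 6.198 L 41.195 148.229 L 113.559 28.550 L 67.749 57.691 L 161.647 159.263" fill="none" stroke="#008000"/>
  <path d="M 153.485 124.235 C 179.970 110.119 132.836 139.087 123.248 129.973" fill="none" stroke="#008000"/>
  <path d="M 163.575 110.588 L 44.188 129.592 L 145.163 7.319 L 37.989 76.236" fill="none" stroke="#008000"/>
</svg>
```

Since the viewBox matches the mm dimensions, user units are millimetres directly. The only transform is the Y-flip y_m = 169.955 − y_svg.

Shape 1 is a open polyline drawn with `<path>`. Its stroke #008000 means score at S560, F2131. After flipping Y the toolpath is (39.909,17.896) → (65.192,163.757) → (41.195,21.726) → (113.559,141.405) → (67.749,112.264) → (161.647,10.692).

Shape 2 is a cubic bezier drawn with `<path>`. Its stroke #008000 means score at S560, F2131. After flipping Y the toolpath is (153.485,45.720) → (160.183,49.152) → (161.282,49.497) → (158.085,47.705) → (151.894,44.727) → (144.012,41.514) → (135.742,39.019) → (128.386,38.191) → (123.248,39.982).

Shape 3 is a open polyline drawn with `<path>`. Its stroke #008000 means score at S560, F2131. After flipping Y the toolpath is (163.575,59.367) → (44.188,40.363) → (145.163,162.636) → (37.989,93.719).

G21
G90
G0 X39.909 Y17.896
M4 S560
G1 X65.192 Y163.757 F2131
G1 X41.195 Y21.726
G1 X113.559 Y141.405
G1 X67.749 Y112.264
G1 X161.647 Y10.692
G0 X153.485 Y45.720
M4 S560
G1 X160.183 Y49.152 F2131
G1 X161.282 Y49.497
G1 X158.085 Y47.705
G1 X151.894 Y44.727
G1 X144.012 Y41.514
G1 X135.742 Y39.019
G1 X128.386 Y38.191
G1 X123.248 Y39.982
G0 X163.575 Y59.367
M4 S560
G1 X44.188 Y40.363 F2131
G1 X145.163 Y162.636
G1 X37.989 Y93.719
M5
G0 X0.000 Y0.000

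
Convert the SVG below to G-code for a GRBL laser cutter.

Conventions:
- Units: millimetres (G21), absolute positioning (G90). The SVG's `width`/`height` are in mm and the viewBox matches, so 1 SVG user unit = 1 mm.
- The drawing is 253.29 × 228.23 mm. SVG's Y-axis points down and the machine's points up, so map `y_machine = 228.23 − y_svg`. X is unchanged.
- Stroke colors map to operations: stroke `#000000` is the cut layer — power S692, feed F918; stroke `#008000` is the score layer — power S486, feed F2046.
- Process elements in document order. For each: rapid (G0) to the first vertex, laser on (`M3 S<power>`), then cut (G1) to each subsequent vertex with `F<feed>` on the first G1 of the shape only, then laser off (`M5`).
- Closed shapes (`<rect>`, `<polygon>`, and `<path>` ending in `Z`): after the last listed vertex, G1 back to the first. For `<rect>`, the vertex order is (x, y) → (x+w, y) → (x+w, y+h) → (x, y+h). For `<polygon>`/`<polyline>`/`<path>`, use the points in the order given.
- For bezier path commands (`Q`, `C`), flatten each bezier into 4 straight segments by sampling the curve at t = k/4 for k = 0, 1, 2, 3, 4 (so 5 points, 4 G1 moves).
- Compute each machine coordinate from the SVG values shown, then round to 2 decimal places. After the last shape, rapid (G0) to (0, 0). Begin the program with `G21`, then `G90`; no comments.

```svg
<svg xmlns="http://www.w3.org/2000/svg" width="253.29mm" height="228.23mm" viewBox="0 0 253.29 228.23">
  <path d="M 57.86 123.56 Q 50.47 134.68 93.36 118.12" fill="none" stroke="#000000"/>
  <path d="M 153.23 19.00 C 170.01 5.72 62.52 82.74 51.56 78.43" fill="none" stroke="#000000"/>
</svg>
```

Since the viewBox matches the mm dimensions, user units are millimetres directly. The only transform is the Y-flip y_m = 228.23 − y_svg.

Shape 1 is a quadratic bezier drawn with `<path>`. Its stroke #000000 means cut at S692, F918. After flipping Y the toolpath is (57.86,104.67) → (57.31,100.84) → (63.04,100.47) → (75.06,103.56) → (93.36,110.11).

Shape 2 is a cubic bezier drawn with `<path>`. Its stroke #000000 means cut at S692, F918. After flipping Y the toolpath is (153.23,209.23) → (145.96,204.94) → (112.80,182.88) → (74.43,159.14) → (51.56,149.80).

G21
G90
G0 X57.86 Y104.67
M3 S692
G1 X57.31 Y100.84 F918
G1 X63.04 Y100.47
G1 X75.06 Y103.56
G1 X93.36 Y110.11
M5
G0 X153.23 Y209.23
M3 S692
G1 X145.96 Y204.94 F918
G1 X112.80 Y182.88
G1 X74.43 Y159.14
G1 X51.56 Y149.80
M5
G0 X0.00 Y0.00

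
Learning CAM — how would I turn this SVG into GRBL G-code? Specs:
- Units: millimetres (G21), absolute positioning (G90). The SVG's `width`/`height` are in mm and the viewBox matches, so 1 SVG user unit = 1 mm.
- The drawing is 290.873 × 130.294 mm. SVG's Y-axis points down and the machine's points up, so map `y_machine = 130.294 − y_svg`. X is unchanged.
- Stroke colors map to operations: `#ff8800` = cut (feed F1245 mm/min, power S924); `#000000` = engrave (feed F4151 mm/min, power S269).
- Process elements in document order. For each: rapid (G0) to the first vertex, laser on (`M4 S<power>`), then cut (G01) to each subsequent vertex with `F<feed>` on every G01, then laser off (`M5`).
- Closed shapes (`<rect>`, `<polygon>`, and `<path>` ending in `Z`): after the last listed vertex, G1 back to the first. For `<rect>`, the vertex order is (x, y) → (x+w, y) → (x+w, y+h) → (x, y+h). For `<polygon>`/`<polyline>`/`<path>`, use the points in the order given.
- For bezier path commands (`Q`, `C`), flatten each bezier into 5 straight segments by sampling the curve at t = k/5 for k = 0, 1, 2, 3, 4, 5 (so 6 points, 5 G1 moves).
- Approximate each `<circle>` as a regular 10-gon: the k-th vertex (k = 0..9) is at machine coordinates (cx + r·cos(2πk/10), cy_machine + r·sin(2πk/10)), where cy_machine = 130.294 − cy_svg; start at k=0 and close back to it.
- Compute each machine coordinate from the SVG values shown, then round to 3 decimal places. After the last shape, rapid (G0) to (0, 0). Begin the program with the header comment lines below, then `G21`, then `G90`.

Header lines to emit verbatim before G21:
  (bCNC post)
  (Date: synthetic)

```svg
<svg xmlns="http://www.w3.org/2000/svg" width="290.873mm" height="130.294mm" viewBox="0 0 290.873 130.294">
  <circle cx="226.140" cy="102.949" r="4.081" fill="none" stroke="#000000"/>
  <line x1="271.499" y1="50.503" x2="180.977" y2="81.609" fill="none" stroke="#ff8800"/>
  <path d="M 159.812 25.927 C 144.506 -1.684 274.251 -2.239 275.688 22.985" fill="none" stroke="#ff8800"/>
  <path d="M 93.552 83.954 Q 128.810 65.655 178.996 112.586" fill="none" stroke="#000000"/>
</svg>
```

1 u = 1 mm; y_m = 130.294 − y.

[1] `<circle>` circle, #000000→engrave S269 F4151: (230.221,27.345) → (229.442,29.744) → (227.401,31.226) → (224.879,31.226) → (222.838,29.744) → (222.059,27.345) → (222.838,24.946) → (224.879,23.464) → (227.401,23.464) → (229.442,24.946) → (230.221,27.345) (closed)

[2] `<line>` line segment, #ff8800→cut S924 F1245: (271.499,79.791) → (180.977,48.685)

[3] `<path>` cubic bezier, #ff8800→cut S924 F1245: (159.812,104.367) → (165.848,117.697) → (193.574,124.595) → (229.871,125.122) → (261.616,119.340) → (275.688,107.309)

[4] `<path>` quadratic bezier, #000000→engrave S269 F4151: (93.552,46.340) → (108.252,51.050) → (124.147,50.542) → (141.236,44.816) → (159.519,33.871) → (178.996,17.708)

(bCNC post)
(Date: synthetic)
G21
G90
G0 X230.221 Y27.345
M4 S269
G01 X229.442 Y29.744 F4151
G01 X227.401 Y31.226 F4151
G01 X224.879 Y31.226 F4151
G01 X222.838 Y29.744 F4151
G01 X222.059 Y27.345 F4151
G01 X222.838 Y24.946 F4151
G01 X224.879 Y23.464 F4151
G01 X227.401 Y23.464 F4151
G01 X229.442 Y24.946 F4151
G01 X230.221 Y27.345 F4151
M5
G0 X271.499 Y79.791
M4 S924
G01 X180.977 Y48.685 F1245
M5
G0 X159.812 Y104.367
M4 S924
G01 X165.848 Y117.697 F1245
G01 X193.574 Y124.595 F1245
G01 X229.871 Y125.122 F1245
G01 X261.616 Y119.340 F1245
G01 X275.688 Y107.309 F1245
M5
G0 X93.552 Y46.340
M4 S269
G01 X108.252 Y51.050 F4151
G01 X124.147 Y50.542 F4151
G01 X141.236 Y44.816 F4151
G01 X159.519 Y33.871 F4151
G01 X178.996 Y17.708 F4151
M5
G0 X0.000 Y0.000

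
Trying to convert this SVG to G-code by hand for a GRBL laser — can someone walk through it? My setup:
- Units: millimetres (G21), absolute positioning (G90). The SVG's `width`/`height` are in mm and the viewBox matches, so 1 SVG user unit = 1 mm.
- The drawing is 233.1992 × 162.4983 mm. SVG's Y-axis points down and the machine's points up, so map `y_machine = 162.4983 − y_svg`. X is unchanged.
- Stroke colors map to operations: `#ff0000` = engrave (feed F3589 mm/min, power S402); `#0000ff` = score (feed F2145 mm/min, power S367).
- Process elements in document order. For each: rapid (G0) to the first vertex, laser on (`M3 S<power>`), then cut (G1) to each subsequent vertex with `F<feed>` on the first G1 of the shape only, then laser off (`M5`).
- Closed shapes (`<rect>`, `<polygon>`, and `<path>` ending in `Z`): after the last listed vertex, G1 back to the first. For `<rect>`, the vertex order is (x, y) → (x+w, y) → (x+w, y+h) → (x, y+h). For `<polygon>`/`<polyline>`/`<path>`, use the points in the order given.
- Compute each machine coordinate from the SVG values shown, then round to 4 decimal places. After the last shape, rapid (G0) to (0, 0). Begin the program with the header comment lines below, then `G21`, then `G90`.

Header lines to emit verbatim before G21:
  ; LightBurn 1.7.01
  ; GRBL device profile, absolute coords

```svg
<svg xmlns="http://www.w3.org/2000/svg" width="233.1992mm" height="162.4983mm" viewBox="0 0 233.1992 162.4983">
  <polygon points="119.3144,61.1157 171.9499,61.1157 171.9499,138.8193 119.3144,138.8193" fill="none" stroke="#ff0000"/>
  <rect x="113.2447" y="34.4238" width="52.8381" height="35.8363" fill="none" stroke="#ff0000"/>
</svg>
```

; LightBurn 1.7.01
; GRBL device profile, absolute coords
G21
G90
G0 X119.3144 Y101.3826
M3 S402
G1 X171.9499 Y101.3826 F3589
G1 X171.9499 Y23.6790
G1 X119.3144 Y23.6790
G1 X119.3144 Y101.3826
M5
G0 X113.2447 Y128.0745
M3 S402
G1 X166.0828 Y128.0745 F3589
G1 X166.0828 Y92.2382
G1 X113.2447 Y92.2382
G1 X113.2447 Y128.0745
M5
G0 X0.0000 Y0.0000

viewBox `0 0 233.1992 162.4983` with mm width/height → 1 unit = 1 mm. Flip: y_m = 162.4983 − y_svg.

**Shape 1** — `<polygon>` rectangle, stroke `#ff0000` → engrave (S402, F3589). Machine vertices: (119.3144,101.3826) → (171.9499,101.3826) → (171.9499,23.6790) → (119.3144,23.6790) → (119.3144,101.3826). Closed: final G1 returns to the first vertex.

**Shape 2** — `<rect>` rectangle, stroke `#ff0000` → engrave (S402, F3589). Machine vertices: (113.2447,128.0745) → (166.0828,128.0745) → (166.0828,92.2382) → (113.2447,92.2382) → (113.2447,128.0745). Closed: final G1 returns to the first vertex.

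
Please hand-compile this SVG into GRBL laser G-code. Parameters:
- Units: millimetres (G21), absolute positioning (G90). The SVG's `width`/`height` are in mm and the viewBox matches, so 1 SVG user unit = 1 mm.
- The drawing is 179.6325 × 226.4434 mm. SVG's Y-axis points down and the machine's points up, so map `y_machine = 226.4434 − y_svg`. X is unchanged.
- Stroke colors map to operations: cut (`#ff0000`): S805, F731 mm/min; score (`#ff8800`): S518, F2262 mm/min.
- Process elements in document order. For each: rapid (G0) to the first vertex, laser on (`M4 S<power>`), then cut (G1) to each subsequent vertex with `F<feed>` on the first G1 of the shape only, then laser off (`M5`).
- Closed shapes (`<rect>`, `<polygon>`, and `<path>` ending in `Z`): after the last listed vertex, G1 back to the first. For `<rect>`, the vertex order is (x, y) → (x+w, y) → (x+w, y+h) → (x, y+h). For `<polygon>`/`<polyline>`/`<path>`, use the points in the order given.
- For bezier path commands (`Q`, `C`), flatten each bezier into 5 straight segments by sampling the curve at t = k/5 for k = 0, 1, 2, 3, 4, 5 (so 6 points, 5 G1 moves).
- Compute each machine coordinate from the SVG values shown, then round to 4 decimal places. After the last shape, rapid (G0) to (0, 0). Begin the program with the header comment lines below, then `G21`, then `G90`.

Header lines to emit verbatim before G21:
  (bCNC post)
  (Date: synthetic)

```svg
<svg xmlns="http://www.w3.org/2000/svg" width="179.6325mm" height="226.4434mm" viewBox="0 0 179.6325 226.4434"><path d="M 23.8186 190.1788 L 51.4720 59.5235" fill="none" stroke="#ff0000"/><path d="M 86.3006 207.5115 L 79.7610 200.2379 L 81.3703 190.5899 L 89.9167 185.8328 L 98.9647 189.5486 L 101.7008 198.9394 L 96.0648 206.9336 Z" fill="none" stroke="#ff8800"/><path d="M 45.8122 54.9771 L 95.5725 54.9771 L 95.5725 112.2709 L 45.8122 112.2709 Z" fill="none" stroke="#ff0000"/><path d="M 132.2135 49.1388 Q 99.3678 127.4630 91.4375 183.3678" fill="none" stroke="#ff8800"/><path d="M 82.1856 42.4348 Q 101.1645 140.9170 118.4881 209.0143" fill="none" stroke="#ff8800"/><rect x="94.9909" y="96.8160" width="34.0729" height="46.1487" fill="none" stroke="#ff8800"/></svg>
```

viewBox `0 0 179.6325 226.4434` with mm width/height → 1 unit = 1 mm. Flip: y_m = 226.4434 − y_svg.

**Shape 1** — `<path>` line segment, stroke `#ff0000` → cut (S805, F731). Machine vertices: (23.8186,36.2646) → (51.4720,166.9199). Open path.

**Shape 2** — `<path>` regular polygon, stroke `#ff8800` → score (S518, F2262). Machine vertices: (86.3006,18.9319) → (79.7610,26.2055) → (81.3703,35.8535) → (89.9167,40.6106) → (98.9647,36.8948) → (101.7008,27.5040) → (96.0648,19.5098) → (86.3006,18.9319). Closed: final G1 returns to the first vertex.

**Shape 3** — `<path>` rectangle, stroke `#ff0000` → cut (S805, F731). Machine vertices: (45.8122,171.4663) → (95.5725,171.4663) → (95.5725,114.1725) → (45.8122,114.1725) → (45.8122,171.4663). Closed: final G1 returns to the first vertex.

**Shape 4** — `<path>` quadratic bezier, stroke `#ff8800` → score (S518, F2262). Control points (SVG): P0=(132.2135,49.1388), P1=(99.3678,127.4630), P2=(91.4375,183.3678); sampled at t=k/5. Machine vertices: (132.2135,177.3046) → (120.0718,146.8717) → (109.9234,118.2323) → (101.7682,91.3865) → (95.6062,66.3343) → (91.4375,43.0756). Open path.

**Shape 5** — `<path>` quadratic bezier, stroke `#ff8800` → score (S518, F2262). Control points (SVG): P0=(82.1856,42.4348), P1=(101.1645,140.9170), P2=(118.4881,209.0143); sampled at t=k/5. Machine vertices: (82.1856,184.0086) → (89.7109,145.8311) → (97.1039,110.0844) → (104.3644,76.7685) → (111.4924,45.8834) → (118.4881,17.4291). Open path.

**Shape 6** — `<rect>` rectangle, stroke `#ff8800` → score (S518, F2262). Machine vertices: (94.9909,129.6274) → (129.0638,129.6274) → (129.0638,83.4787) → (94.9909,83.4787) → (94.9909,129.6274). Closed: final G1 returns to the first vertex.

(bCNC post)
(Date: synthetic)
G21
G90
G0 X23.8186 Y36.2646
M4 S805
G1 X51.4720 Y166.9199 F731
M5
G0 X86.3006 Y18.9319
M4 S518
G1 X79.7610 Y26.2055 F2262
G1 X81.3703 Y35.8535
G1 X89.9167 Y40.6106
G1 X98.9647 Y36.8948
G1 X101.7008 Y27.5040
G1 X96.0648 Y19.5098
G1 X86.3006 Y18.9319
M5
G0 X45.8122 Y171.4663
M4 S805
G1 X95.5725 Y171.4663 F731
G1 X95.5725 Y114.1725
G1 X45.8122 Y114.1725
G1 X45.8122 Y171.4663
M5
G0 X132.2135 Y177.3046
M4 S518
G1 X120.0718 Y146.8717 F2262
G1 X109.9234 Y118.2323
G1 X101.7682 Y91.3865
G1 X95.6062 Y66.3343
G1 X91.4375 Y43.0756
M5
G0 X82.1856 Y184.0086
M4 S518
G1 X89.7109 Y145.8311 F2262
G1 X97.1039 Y110.0844
G1 X104.3644 Y76.7685
G1 X111.4924 Y45.8834
G1 X118.4881 Y17.4291
M5
G0 X94.9909 Y129.6274
M4 S518
G1 X129.0638 Y129.6274 F2262
G1 X129.0638 Y83.4787
G1 X94.9909 Y83.4787
G1 X94.9909 Y129.6274
M5
G0 X0.0000 Y0.0000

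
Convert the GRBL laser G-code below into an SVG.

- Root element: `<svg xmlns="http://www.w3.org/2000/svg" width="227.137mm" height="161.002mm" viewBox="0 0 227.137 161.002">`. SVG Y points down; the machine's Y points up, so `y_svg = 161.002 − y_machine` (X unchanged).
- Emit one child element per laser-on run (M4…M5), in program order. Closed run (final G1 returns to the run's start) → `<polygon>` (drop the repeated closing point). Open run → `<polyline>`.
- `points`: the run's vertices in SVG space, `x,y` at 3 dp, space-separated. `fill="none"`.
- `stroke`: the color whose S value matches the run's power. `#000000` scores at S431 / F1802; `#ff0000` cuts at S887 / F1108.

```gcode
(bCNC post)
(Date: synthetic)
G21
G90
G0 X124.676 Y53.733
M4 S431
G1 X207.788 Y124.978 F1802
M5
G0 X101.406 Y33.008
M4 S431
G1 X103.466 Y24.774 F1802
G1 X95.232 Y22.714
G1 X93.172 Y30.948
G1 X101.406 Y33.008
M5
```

<svg xmlns="http://www.w3.org/2000/svg" width="227.137mm" height="161.002mm" viewBox="0 0 227.137 161.002">
  <polyline points="124.676,107.269 207.788,36.024" fill="none" stroke="#000000"/>
  <polygon points="101.406,127.994 103.466,136.228 95.232,138.288 93.172,130.054" fill="none" stroke="#000000"/>
</svg>

Each laser-on run becomes one SVG element. Flip Y back into SVG space with y_svg = 161.002 − y_machine. Every run uses S431, so all elements get stroke `#000000` (score).

Run 1: The run is open, so emit a `<polyline>` with points (Y-flipped): 124.676,107.269 207.788,36.024.

Run 2: The run returns to its start, so emit a `<polygon>` with points (Y-flipped): 101.406,127.994 103.466,136.228 95.232,138.288 93.172,130.054.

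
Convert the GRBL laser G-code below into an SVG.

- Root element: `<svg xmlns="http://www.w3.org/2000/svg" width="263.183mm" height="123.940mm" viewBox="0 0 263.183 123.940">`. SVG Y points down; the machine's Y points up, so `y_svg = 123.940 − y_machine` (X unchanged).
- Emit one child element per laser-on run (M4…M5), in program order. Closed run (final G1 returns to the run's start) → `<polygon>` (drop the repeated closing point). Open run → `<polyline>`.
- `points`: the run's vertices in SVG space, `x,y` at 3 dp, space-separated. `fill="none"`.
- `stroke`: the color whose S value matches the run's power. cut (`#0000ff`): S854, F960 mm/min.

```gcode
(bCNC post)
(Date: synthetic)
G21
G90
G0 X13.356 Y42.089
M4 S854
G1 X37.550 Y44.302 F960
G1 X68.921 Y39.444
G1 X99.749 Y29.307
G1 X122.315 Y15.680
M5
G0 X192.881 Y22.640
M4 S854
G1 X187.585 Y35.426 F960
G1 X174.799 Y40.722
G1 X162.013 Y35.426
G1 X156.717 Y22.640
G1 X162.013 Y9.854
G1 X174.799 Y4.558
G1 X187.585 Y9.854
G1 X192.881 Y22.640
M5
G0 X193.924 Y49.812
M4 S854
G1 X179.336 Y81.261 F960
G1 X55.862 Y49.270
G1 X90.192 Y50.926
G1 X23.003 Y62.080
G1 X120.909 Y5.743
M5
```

<svg xmlns="http://www.w3.org/2000/svg" width="263.183mm" height="123.940mm" viewBox="0 0 263.183 123.940">
  <polyline points="13.356,81.851 37.550,79.638 68.921,84.496 99.749,94.633 122.315,108.260" fill="none" stroke="#0000ff"/>
  <polygon points="192.881,101.300 187.585,88.514 174.799,83.218 162.013,88.514 156.717,101.300 162.013,114.086 174.799,119.382 187.585,114.086" fill="none" stroke="#0000ff"/>
  <polyline points="193.924,74.128 179.336,42.679 55.862,74.670 90.192,73.014 23.003,61.860 120.909,118.197" fill="none" stroke="#0000ff"/>
</svg>

Each laser-on run becomes one SVG element. Flip Y back into SVG space with y_svg = 123.940 − y_machine. Every run uses S854, so all elements get stroke `#0000ff` (cut).

Run 1: The run is open, so emit a `<polyline>` with points (Y-flipped): 13.356,81.851 37.550,79.638 68.921,84.496 99.749,94.633 122.315,108.260.

Run 2: The run returns to its start, so emit a `<polygon>` with points (Y-flipped): 192.881,101.300 187.585,88.514 174.799,83.218 162.013,88.514 156.717,101.300 162.013,114.086 174.799,119.382 187.585,114.086.

Run 3: The run is open, so emit a `<polyline>` with points (Y-flipped): 193.924,74.128 179.336,42.679 55.862,74.670 90.192,73.014 23.003,61.860 120.909,118.197.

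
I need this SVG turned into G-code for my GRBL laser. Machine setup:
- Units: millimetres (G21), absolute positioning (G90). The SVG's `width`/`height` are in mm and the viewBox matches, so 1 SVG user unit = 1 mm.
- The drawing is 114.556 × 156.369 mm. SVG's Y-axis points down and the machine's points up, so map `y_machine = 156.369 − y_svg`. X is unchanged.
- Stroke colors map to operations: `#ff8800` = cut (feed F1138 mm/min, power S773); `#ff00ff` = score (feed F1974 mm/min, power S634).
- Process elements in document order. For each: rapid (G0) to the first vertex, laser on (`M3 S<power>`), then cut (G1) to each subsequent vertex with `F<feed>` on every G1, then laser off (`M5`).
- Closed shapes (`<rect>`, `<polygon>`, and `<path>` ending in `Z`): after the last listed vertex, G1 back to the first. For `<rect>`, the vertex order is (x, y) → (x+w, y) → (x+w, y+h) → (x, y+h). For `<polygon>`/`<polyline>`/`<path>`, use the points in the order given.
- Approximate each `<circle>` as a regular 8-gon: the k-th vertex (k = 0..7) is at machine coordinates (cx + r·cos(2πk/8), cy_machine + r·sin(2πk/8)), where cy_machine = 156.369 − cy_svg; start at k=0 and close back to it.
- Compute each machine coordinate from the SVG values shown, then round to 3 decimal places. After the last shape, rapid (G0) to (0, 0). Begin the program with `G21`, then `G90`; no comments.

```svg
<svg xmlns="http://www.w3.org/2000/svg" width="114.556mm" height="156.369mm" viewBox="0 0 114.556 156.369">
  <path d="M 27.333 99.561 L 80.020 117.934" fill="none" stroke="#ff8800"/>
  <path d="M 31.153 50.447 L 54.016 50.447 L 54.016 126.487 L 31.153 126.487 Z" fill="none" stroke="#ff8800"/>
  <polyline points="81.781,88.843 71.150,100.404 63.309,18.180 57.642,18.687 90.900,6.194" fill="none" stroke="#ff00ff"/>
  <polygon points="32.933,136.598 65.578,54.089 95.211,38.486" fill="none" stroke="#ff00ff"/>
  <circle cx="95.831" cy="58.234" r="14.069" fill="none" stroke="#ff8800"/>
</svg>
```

viewBox `0 0 114.556 156.369` with mm width/height → 1 unit = 1 mm. Flip: y_m = 156.369 − y_svg.

**Shape 1** — `<path>` line segment, stroke `#ff8800` → cut (S773, F1138). Machine vertices: (27.333,56.808) → (80.020,38.435). Open path.

**Shape 2** — `<path>` rectangle, stroke `#ff8800` → cut (S773, F1138). Machine vertices: (31.153,105.922) → (54.016,105.922) → (54.016,29.882) → (31.153,29.882) → (31.153,105.922). Closed: final G1 returns to the first vertex.

**Shape 3** — `<polyline>` open polyline, stroke `#ff00ff` → score (S634, F1974). Machine vertices: (81.781,67.526) → (71.150,55.965) → (63.309,138.189) → (57.642,137.682) → (90.900,150.175). Open path.

**Shape 4** — `<polygon>` closed polygon, stroke `#ff00ff` → score (S634, F1974). Machine vertices: (32.933,19.771) → (65.578,102.280) → (95.211,117.883) → (32.933,19.771). Closed: final G1 returns to the first vertex.

**Shape 5** — `<circle>` circle, stroke `#ff8800` → cut (S773, F1138). Machine vertices: (109.900,98.135) → (105.779,108.083) → (95.831,112.204) → (85.883,108.083) → (81.762,98.135) → (85.883,88.187) → (95.831,84.066) → (105.779,88.187) → (109.900,98.135). Closed: final G1 returns to the first vertex.

G21
G90
G0 X27.333 Y56.808
M3 S773
G1 X80.020 Y38.435 F1138
M5
G0 X31.153 Y105.922
M3 S773
G1 X54.016 Y105.922 F1138
G1 X54.016 Y29.882 F1138
G1 X31.153 Y29.882 F1138
G1 X31.153 Y105.922 F1138
M5
G0 X81.781 Y67.526
M3 S634
G1 X71.150 Y55.965 F1974
G1 X63.309 Y138.189 F1974
G1 X57.642 Y137.682 F1974
G1 X90.900 Y150.175 F1974
M5
G0 X32.933 Y19.771
M3 S634
G1 X65.578 Y102.280 F1974
G1 X95.211 Y117.883 F1974
G1 X32.933 Y19.771 F1974
M5
G0 X109.900 Y98.135
M3 S773
G1 X105.779 Y108.083 F1138
G1 X95.831 Y112.204 F1138
G1 X85.883 Y108.083 F1138
G1 X81.762 Y98.135 F1138
G1 X85.883 Y88.187 F1138
G1 X95.831 Y84.066 F1138
G1 X105.779 Y88.187 F1138
G1 X109.900 Y98.135 F1138
M5
G0 X0.000 Y0.000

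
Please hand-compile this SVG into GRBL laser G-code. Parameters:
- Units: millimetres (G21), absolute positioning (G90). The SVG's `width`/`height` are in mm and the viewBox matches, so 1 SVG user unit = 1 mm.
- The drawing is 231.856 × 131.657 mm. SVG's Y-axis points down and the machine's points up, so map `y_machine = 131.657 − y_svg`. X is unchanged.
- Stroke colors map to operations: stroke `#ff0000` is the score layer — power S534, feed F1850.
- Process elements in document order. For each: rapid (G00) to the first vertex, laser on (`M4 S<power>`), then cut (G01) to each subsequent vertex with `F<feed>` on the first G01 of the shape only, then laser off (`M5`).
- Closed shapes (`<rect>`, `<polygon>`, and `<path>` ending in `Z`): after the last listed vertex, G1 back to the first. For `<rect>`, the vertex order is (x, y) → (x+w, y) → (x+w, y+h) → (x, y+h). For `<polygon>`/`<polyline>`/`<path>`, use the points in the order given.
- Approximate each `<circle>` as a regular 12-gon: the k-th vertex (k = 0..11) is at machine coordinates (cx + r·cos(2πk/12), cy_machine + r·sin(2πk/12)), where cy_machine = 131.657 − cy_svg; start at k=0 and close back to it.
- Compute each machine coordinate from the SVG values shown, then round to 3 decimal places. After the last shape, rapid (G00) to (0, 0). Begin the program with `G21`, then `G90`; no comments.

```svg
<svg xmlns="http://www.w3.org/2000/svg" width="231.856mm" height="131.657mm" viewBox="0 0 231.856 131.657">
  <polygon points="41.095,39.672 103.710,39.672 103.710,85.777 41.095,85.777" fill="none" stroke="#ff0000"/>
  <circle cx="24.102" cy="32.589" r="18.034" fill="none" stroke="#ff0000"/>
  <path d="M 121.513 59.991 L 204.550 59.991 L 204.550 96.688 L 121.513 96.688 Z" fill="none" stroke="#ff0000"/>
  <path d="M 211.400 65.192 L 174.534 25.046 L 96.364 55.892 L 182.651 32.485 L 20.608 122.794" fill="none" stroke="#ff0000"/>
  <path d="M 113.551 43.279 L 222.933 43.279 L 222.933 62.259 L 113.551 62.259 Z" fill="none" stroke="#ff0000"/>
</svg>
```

Since the viewBox matches the mm dimensions, user units are millimetres directly. The only transform is the Y-flip y_m = 131.657 − y_svg.

Shape 1 is a rectangle drawn with `<polygon>`. Its stroke #ff0000 means score at S534, F1850. After flipping Y the toolpath is (41.095,91.985) → (103.710,91.985) → (103.710,45.880) → (41.095,45.880) → (41.095,91.985), returning to the start.

Shape 2 is a circle drawn with `<circle>`. Its stroke #ff0000 means score at S534, F1850. After flipping Y the toolpath is (42.136,99.068) → (39.720,108.085) → (33.119,114.686) → (24.102,117.102) → (15.085,114.686) → (8.484,108.085) → (6.068,99.068) → (8.484,90.051) → (15.085,83.450) → (24.102,81.034) → (33.119,83.450) → (39.720,90.051) → (42.136,99.068), returning to the start.

Shape 3 is a rectangle drawn with `<path>`. Its stroke #ff0000 means score at S534, F1850. After flipping Y the toolpath is (121.513,71.666) → (204.550,71.666) → (204.550,34.969) → (121.513,34.969) → (121.513,71.666), returning to the start.

Shape 4 is a open polyline drawn with `<path>`. Its stroke #ff0000 means score at S534, F1850. After flipping Y the toolpath is (211.400,66.465) → (174.534,106.611) → (96.364,75.765) → (182.651,99.172) → (20.608,8.863).

Shape 5 is a rectangle drawn with `<path>`. Its stroke #ff0000 means score at S534, F1850. After flipping Y the toolpath is (113.551,88.378) → (222.933,88.378) → (222.933,69.398) → (113.551,69.398) → (113.551,88.378), returning to the start.

G21
G90
G00 X41.095 Y91.985
M4 S534
G01 X103.710 Y91.985 F1850
G01 X103.710 Y45.880
G01 X41.095 Y45.880
G01 X41.095 Y91.985
M5
G00 X42.136 Y99.068
M4 S534
G01 X39.720 Y108.085 F1850
G01 X33.119 Y114.686
G01 X24.102 Y117.102
G01 X15.085 Y114.686
G01 X8.484 Y108.085
G01 X6.068 Y99.068
G01 X8.484 Y90.051
G01 X15.085 Y83.450
G01 X24.102 Y81.034
G01 X33.119 Y83.450
G01 X39.720 Y90.051
G01 X42.136 Y99.068
M5
G00 X121.513 Y71.666
M4 S534
G01 X204.550 Y71.666 F1850
G01 X204.550 Y34.969
G01 X121.513 Y34.969
G01 X121.513 Y71.666
M5
G00 X211.400 Y66.465
M4 S534
G01 X174.534 Y106.611 F1850
G01 X96.364 Y75.765
G01 X182.651 Y99.172
G01 X20.608 Y8.863
M5
G00 X113.551 Y88.378
M4 S534
G01 X222.933 Y88.378 F1850
G01 X222.933 Y69.398
G01 X113.551 Y69.398
G01 X113.551 Y88.378
M5
G00 X0.000 Y0.000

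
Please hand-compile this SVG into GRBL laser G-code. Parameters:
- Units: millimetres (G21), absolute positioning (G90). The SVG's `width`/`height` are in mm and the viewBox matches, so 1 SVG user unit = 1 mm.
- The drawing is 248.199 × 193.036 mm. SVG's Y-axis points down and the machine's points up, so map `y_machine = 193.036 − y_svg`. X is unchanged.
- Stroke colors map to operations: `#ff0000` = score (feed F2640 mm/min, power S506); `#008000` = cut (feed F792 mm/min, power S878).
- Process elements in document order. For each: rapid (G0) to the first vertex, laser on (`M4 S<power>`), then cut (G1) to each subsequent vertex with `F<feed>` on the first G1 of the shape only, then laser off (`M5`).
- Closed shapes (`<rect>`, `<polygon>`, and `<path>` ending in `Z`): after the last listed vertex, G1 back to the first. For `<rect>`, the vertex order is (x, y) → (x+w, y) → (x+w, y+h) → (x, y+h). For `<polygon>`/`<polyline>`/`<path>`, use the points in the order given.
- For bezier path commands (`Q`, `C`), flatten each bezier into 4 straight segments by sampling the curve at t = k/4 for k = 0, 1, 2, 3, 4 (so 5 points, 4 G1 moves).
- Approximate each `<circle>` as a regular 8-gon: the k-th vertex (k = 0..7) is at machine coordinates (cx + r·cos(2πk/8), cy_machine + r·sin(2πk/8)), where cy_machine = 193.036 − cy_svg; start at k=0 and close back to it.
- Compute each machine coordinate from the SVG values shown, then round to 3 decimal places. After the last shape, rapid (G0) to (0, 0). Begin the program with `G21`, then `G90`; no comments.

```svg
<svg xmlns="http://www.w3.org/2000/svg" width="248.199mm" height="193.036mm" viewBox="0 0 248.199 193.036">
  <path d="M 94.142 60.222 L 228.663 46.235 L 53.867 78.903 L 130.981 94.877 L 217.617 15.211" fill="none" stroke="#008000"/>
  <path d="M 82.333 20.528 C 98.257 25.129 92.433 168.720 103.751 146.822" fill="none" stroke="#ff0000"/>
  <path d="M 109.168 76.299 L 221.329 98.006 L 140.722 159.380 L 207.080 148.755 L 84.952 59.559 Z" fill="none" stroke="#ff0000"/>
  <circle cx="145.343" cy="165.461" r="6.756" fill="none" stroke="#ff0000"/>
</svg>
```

Since the viewBox matches the mm dimensions, user units are millimetres directly. The only transform is the Y-flip y_m = 193.036 − y_svg.

Shape 1 is a open polyline drawn with `<path>`. Its stroke #008000 means cut at S878, F792. After flipping Y the toolpath is (94.142,132.814) → (228.663,146.801) → (53.867,114.133) → (130.981,98.159) → (217.617,177.825).

Shape 2 is a cubic bezier drawn with `<path>`. Its stroke #ff0000 means score at S506, F2640. After flipping Y the toolpath is (82.333,172.508) → (90.806,147.754) → (94.769,99.424) → (97.869,56.062) → (103.751,46.214).

Shape 3 is a closed polygon drawn with `<path>`. Its stroke #ff0000 means score at S506, F2640. After flipping Y the toolpath is (109.168,116.737) → (221.329,95.030) → (140.722,33.656) → (207.080,44.281) → (84.952,133.477) → (109.168,116.737), returning to the start.

Shape 4 is a circle drawn with `<circle>`. Its stroke #ff0000 means score at S506, F2640. After flipping Y the toolpath is (152.099,27.575) → (150.120,32.352) → (145.343,34.331) → (140.566,32.352) → (138.587,27.575) → (140.566,22.798) → (145.343,20.819) → (150.120,22.798) → (152.099,27.575), returning to the start.

G21
G90
G0 X94.142 Y132.814
M4 S878
G1 X228.663 Y146.801 F792
G1 X53.867 Y114.133
G1 X130.981 Y98.159
G1 X217.617 Y177.825
M5
G0 X82.333 Y172.508
M4 S506
G1 X90.806 Y147.754 F2640
G1 X94.769 Y99.424
G1 X97.869 Y56.062
G1 X103.751 Y46.214
M5
G0 X109.168 Y116.737
M4 S506
G1 X221.329 Y95.030 F2640
G1 X140.722 Y33.656
G1 X207.080 Y44.281
G1 X84.952 Y133.477
G1 X109.168 Y116.737
M5
G0 X152.099 Y27.575
M4 S506
G1 X150.120 Y32.352 F2640
G1 X145.343 Y34.331
G1 X140.566 Y32.352
G1 X138.587 Y27.575
G1 X140.566 Y22.798
G1 X145.343 Y20.819
G1 X150.120 Y22.798
G1 X152.099 Y27.575
M5
G0 X0.000 Y0.000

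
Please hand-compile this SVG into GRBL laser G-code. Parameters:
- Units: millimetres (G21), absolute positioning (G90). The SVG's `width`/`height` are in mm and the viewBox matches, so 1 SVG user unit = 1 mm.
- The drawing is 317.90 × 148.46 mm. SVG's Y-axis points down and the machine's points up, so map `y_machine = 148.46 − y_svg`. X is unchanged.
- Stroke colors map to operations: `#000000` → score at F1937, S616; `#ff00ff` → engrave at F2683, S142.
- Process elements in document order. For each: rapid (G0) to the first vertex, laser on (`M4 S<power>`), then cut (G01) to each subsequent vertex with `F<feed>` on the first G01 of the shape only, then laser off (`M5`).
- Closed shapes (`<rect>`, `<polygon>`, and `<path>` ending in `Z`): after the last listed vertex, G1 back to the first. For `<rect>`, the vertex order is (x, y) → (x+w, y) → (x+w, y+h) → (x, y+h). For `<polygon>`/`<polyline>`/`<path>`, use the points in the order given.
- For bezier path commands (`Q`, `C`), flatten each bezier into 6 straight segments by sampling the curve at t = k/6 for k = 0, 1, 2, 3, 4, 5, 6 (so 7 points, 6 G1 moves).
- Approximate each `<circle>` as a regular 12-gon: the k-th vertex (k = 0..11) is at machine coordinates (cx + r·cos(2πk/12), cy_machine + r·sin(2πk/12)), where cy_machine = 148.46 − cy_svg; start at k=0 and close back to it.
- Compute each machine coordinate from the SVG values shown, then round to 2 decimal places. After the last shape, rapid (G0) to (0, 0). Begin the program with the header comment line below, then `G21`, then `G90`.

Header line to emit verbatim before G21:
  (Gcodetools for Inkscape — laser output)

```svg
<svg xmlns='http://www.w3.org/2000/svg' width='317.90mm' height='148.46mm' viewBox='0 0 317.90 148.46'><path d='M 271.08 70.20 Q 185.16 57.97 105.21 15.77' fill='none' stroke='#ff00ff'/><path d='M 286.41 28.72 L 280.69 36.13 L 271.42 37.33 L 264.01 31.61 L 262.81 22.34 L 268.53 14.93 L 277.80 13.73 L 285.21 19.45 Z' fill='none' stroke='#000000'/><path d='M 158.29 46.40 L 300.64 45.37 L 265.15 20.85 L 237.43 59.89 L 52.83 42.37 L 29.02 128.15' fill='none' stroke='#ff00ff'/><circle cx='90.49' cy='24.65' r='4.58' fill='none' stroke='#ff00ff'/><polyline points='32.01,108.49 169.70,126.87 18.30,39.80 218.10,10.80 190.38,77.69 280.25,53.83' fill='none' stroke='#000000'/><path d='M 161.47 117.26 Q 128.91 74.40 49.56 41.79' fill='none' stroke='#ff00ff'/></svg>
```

(Gcodetools for Inkscape — laser output)
G21
G90
G0 X271.08 Y78.26
M4 S142
G01 X242.61 Y83.17 F2683
G01 X214.46 Y89.74
G01 X186.65 Y97.98
G01 X159.17 Y107.89
G01 X132.03 Y119.46
G01 X105.21 Y132.69
M5
G0 X286.41 Y119.74
M4 S616
G01 X280.69 Y112.33 F1937
G01 X271.42 Y111.13
G01 X264.01 Y116.85
G01 X262.81 Y126.12
G01 X268.53 Y133.53
G01 X277.80 Y134.73
G01 X285.21 Y129.01
G01 X286.41 Y119.74
M5
G0 X158.29 Y102.06
M4 S142
G01 X300.64 Y103.09 F2683
G01 X265.15 Y127.61
G01 X237.43 Y88.57
G01 X52.83 Y106.09
G01 X29.02 Y20.31
M5
G0 X95.07 Y123.81
M4 S142
G01 X94.46 Y126.10 F2683
G01 X92.78 Y127.78
G01 X90.49 Y128.39
G01 X88.20 Y127.78
G01 X86.52 Y126.10
G01 X85.91 Y123.81
G01 X86.52 Y121.52
G01 X88.20 Y119.84
G01 X90.49 Y119.23
G01 X92.78 Y119.84
G01 X94.46 Y121.52
G01 X95.07 Y123.81
M5
G0 X32.01 Y39.97
M4 S616
G01 X169.70 Y21.59 F1937
G01 X18.30 Y108.66
G01 X218.10 Y137.66
G01 X190.38 Y70.77
G01 X280.25 Y94.63
M5
G0 X161.47 Y31.20
M4 S142
G01 X149.32 Y45.20 F2683
G01 X134.56 Y58.63
G01 X117.21 Y71.50
G01 X97.26 Y83.79
G01 X74.71 Y95.52
G01 X49.56 Y106.67
M5
G0 X0.00 Y0.00

viewBox `0 0 317.90 148.46` with mm width/height → 1 unit = 1 mm. Flip: y_m = 148.46 − y_svg.

**Shape 1** — `<path>` quadratic bezier, stroke `#ff00ff` → engrave (S142, F2683). Control points (SVG): P0=(271.08,70.20), P1=(185.16,57.97), P2=(105.21,15.77); sampled at t=k/6. Machine vertices: (271.08,78.26) → (242.61,83.17) → (214.46,89.74) → (186.65,97.98) → (159.17,107.89) → (132.03,119.46) → (105.21,132.69). Open path.

**Shape 2** — `<path>` regular polygon, stroke `#000000` → score (S616, F1937). Machine vertices: (286.41,119.74) → (280.69,112.33) → (271.42,111.13) → (264.01,116.85) → (262.81,126.12) → (268.53,133.53) → (277.80,134.73) → (285.21,129.01) → (286.41,119.74). Closed: final G1 returns to the first vertex.

**Shape 3** — `<path>` open polyline, stroke `#ff00ff` → engrave (S142, F2683). Machine vertices: (158.29,102.06) → (300.64,103.09) → (265.15,127.61) → (237.43,88.57) → (52.83,106.09) → (29.02,20.31). Open path.

**Shape 4** — `<circle>` circle, stroke `#ff00ff` → engrave (S142, F2683). Machine vertices: (95.07,123.81) → (94.46,126.10) → (92.78,127.78) → (90.49,128.39) → (88.20,127.78) → (86.52,126.10) → (85.91,123.81) → (86.52,121.52) → (88.20,119.84) → (90.49,119.23) → (92.78,119.84) → (94.46,121.52) → (95.07,123.81). Closed: final G1 returns to the first vertex.

**Shape 5** — `<polyline>` open polyline, stroke `#000000` → score (S616, F1937). Machine vertices: (32.01,39.97) → (169.70,21.59) → (18.30,108.66) → (218.10,137.66) → (190.38,70.77) → (280.25,94.63). Open path.

**Shape 6** — `<path>` quadratic bezier, stroke `#ff00ff` → engrave (S142, F2683). Control points (SVG): P0=(161.47,117.26), P1=(128.91,74.40), P2=(49.56,41.79); sampled at t=k/6. Machine vertices: (161.47,31.20) → (149.32,45.20) → (134.56,58.63) → (117.21,71.50) → (97.26,83.79) → (74.71,95.52) → (49.56,106.67). Open path.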